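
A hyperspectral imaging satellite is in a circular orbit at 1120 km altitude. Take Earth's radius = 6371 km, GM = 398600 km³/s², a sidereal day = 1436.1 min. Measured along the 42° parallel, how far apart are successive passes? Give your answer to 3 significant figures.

2230 km

Semi-major axis a = 6371 + 1120 = 7491 km. Period T = 2π√(a³/μ) = 2π√(7491³/398600) = 6452.4 s = 107.54 min.
Node shift per orbit = (6452.4/86166) × 360° = 26.96°.
Equatorial spacing = 26.96 × 111.2 km/° = 2998 km.
At 42° latitude, spacing = 2998 × cos(42°) = 2228 km.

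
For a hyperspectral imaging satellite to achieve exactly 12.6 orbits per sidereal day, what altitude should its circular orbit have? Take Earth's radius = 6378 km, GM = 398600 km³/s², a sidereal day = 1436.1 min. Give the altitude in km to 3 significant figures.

1410 km

Required period T = 86166 / 12.6 = 6838.6 s.
From T = 2π√(a³/μ): a = (μ T²/4π²)^(1/3) = (398600 × 6838.6² / 4π²)^(1/3) = 7787 km.
Altitude h = a − R = 7787 − 6378 = 1409 km.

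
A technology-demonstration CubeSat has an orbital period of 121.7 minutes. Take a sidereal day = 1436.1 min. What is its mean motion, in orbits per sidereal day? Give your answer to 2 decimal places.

11.80

T = 121.7 min = 7302.0 s.
Orbits per sidereal day = 86166 / 7302.0 = 11.800.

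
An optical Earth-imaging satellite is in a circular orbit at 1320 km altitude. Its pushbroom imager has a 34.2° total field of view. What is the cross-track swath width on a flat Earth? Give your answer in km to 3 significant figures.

812 km

Half-angle = 34.2°/2 = 17.1°.
Swath width ≈ 2h·tan(θ/2) = 2 × 1320 × tan(17.1°) = 812.2 km.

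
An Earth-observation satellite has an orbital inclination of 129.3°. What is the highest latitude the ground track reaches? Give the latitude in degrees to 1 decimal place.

Retrograde orbit: the ground track reaches ±(180° − i) = ±(180 − 129.3) = ±50.7°.

50.7°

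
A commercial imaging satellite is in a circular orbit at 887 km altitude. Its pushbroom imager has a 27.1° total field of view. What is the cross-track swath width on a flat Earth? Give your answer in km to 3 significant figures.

428 km

Half-angle = 27.1°/2 = 13.55°.
Swath width ≈ 2h·tan(θ/2) = 2 × 887 × tan(13.55°) = 427.5 km.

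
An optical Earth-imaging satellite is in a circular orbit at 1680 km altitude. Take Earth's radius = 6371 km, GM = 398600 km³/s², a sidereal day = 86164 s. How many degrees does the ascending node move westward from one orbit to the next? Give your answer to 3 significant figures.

Semi-major axis a = 6371 + 1680 = 8051 km. Period T = 2π√(a³/μ) = 2π√(8051³/398600) = 7189.3 s = 119.82 min.
During one orbit Earth rotates (7189.3 / 86164) × 360° = 30.04°.

30.0°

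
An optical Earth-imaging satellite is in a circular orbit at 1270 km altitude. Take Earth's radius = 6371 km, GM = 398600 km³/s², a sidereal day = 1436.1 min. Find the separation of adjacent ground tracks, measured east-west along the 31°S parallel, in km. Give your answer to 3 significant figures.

Semi-major axis a = 6371 + 1270 = 7641 km. Period T = 2π√(a³/μ) = 2π√(7641³/398600) = 6647.2 s = 110.79 min.
Node shift per orbit = (6647.2/86166) × 360° = 27.77°.
Equatorial spacing = 27.77 × 111.2 km/° = 3088 km.
At 31° latitude, spacing = 3088 × cos(31°) = 2647 km.

2650 km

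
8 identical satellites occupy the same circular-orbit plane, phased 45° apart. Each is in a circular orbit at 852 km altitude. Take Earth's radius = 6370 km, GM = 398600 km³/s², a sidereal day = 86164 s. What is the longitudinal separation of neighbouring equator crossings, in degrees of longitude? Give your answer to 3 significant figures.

Semi-major axis a = 6370 + 852 = 7222 km. Period T = 2π√(a³/μ) = 2π√(7222³/398600) = 6108.0 s = 101.80 min.
Single-satellite node shift = (6108.0/86164) × 360° = 25.52°.
With 8 satellites evenly phased, successive equator crossings are 25.52/8 = 3.190° apart.

3.19°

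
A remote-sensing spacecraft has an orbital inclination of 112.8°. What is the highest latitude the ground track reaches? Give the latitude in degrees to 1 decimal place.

67.2°

Retrograde orbit: the ground track reaches ±(180° − i) = ±(180 − 112.8) = ±67.2°.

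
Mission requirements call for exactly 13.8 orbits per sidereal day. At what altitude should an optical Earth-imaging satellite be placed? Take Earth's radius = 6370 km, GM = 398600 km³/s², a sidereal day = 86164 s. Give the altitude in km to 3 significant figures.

959 km

Required period T = 86164 / 13.8 = 6243.8 s.
From T = 2π√(a³/μ): a = (μ T²/4π²)^(1/3) = (398600 × 6243.8² / 4π²)^(1/3) = 7329 km.
Altitude h = a − R = 7329 − 6370 = 959 km.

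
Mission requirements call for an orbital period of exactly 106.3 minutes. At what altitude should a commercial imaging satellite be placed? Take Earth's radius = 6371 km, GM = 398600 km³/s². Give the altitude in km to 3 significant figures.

1060 km

T = 106.3 min = 6378.0 s.
From T = 2π√(a³/μ): a = (μ T²/4π²)^(1/3) = (398600 × 6378.0² / 4π²)^(1/3) = 7433 km.
Altitude h = a − R = 7433 − 6371 = 1062 km.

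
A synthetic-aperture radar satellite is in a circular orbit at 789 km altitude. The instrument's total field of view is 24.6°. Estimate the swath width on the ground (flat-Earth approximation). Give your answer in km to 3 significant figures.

Half-angle = 24.6°/2 = 12.3°.
Swath width ≈ 2h·tan(θ/2) = 2 × 789 × tan(12.3°) = 344.1 km.

344 km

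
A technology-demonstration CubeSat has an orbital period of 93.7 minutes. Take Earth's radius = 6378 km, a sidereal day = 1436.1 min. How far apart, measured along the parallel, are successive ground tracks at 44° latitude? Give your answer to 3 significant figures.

1880 km

T = 93.7 min = 5622.0 s.
Node shift per orbit = (5622.0/86166) × 360° = 23.49°.
Equatorial spacing = 23.49 × 111.3 km/° = 2615 km.
At 44° latitude, spacing = 2615 × cos(44°) = 1881 km.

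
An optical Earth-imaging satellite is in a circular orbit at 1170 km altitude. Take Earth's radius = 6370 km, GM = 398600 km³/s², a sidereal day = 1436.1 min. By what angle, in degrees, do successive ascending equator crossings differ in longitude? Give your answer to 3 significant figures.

27.2°

Semi-major axis a = 6370 + 1170 = 7540 km. Period T = 2π√(a³/μ) = 2π√(7540³/398600) = 6515.8 s = 108.60 min.
During one orbit Earth rotates (6515.8 / 86166) × 360° = 27.22°.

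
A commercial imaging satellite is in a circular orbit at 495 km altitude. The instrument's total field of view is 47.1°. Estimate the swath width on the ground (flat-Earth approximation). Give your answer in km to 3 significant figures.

Half-angle = 47.1°/2 = 23.55°.
Swath width ≈ 2h·tan(θ/2) = 2 × 495 × tan(23.55°) = 431.5 km.

431 km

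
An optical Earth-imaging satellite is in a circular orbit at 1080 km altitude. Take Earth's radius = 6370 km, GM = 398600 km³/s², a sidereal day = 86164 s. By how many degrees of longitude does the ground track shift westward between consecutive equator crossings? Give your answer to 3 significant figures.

Semi-major axis a = 6370 + 1080 = 7450 km. Period T = 2π√(a³/μ) = 2π√(7450³/398600) = 6399.5 s = 106.66 min.
During one orbit Earth rotates (6399.5 / 86164) × 360° = 26.74°.

26.7°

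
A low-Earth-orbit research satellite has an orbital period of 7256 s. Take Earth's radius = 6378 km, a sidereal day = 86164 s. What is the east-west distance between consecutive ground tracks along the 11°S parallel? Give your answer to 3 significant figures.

3310 km

Node shift per orbit = (7256.0/86164) × 360° = 30.32°.
Equatorial spacing = 30.32 × 111.3 km/° = 3375 km.
At 11° latitude, spacing = 3375 × cos(11°) = 3313 km.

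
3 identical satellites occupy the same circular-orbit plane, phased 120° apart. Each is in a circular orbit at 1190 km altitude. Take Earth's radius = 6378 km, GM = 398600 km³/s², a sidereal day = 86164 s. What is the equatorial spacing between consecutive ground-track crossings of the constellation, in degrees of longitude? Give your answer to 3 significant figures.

Semi-major axis a = 6378 + 1190 = 7568 km. Period T = 2π√(a³/μ) = 2π√(7568³/398600) = 6552.1 s = 109.20 min.
Single-satellite node shift = (6552.1/86164) × 360° = 27.38°.
With 3 satellites evenly phased, successive equator crossings are 27.38/3 = 9.125° apart.

9.13°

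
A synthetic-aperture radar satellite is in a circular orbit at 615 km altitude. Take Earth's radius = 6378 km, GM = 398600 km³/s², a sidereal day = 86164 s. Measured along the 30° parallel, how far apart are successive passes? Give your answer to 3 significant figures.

2340 km

Semi-major axis a = 6378 + 615 = 6993 km. Period T = 2π√(a³/μ) = 2π√(6993³/398600) = 5819.8 s = 97.00 min.
Node shift per orbit = (5819.8/86164) × 360° = 24.32°.
Equatorial spacing = 24.32 × 111.3 km/° = 2707 km.
At 30° latitude, spacing = 2707 × cos(30°) = 2344 km.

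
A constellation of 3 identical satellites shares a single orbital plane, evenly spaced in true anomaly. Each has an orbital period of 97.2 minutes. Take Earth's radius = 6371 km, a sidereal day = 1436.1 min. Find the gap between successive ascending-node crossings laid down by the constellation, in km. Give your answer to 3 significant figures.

903 km

T = 97.2 min = 5832.0 s.
Single-satellite node shift = (5832.0/86166) × 360° = 24.37°.
With 3 satellites evenly phased, successive equator crossings are 24.37/3 = 8.122° apart.
That is 8.122 × 111.2 = 903 km at the equator.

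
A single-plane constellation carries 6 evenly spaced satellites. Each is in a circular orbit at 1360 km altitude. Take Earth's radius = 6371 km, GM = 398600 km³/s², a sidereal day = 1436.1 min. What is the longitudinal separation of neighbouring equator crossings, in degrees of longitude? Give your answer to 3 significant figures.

Semi-major axis a = 6371 + 1360 = 7731 km. Period T = 2π√(a³/μ) = 2π√(7731³/398600) = 6765.0 s = 112.75 min.
Single-satellite node shift = (6765.0/86166) × 360° = 28.26°.
With 6 satellites evenly phased, successive equator crossings are 28.26/6 = 4.711° apart.

4.71°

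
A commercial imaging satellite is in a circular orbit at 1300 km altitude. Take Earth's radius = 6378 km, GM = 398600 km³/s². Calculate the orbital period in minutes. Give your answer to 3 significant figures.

Semi-major axis a = 6378 + 1300 = 7678 km. Period T = 2π√(a³/μ) = 2π√(7678³/398600) = 6695.5 s = 111.59 min.

112 min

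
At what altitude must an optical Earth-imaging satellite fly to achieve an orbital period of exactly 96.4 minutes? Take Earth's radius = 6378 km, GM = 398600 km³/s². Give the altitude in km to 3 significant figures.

T = 96.4 min = 5784.0 s.
From T = 2π√(a³/μ): a = (μ T²/4π²)^(1/3) = (398600 × 5784.0² / 4π²)^(1/3) = 6964 km.
Altitude h = a − R = 6964 − 6378 = 586 km.

586 km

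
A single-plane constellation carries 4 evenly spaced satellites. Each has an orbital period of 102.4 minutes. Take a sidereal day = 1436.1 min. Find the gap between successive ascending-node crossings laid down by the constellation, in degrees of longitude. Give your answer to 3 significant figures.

6.42°

T = 102.4 min = 6144.0 s.
Single-satellite node shift = (6144.0/86166) × 360° = 25.67°.
With 4 satellites evenly phased, successive equator crossings are 25.67/4 = 6.417° apart.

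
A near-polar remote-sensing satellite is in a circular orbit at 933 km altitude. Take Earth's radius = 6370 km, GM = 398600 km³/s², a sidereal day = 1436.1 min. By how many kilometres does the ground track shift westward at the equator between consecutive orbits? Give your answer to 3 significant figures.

2890 km

Semi-major axis a = 6370 + 933 = 7303 km. Period T = 2π√(a³/μ) = 2π√(7303³/398600) = 6211.0 s = 103.52 min.
During one orbit Earth rotates (6211.0 / 86166) × 360° = 25.95°.
At the equator that is 25.95° × (2π·6370/360) km/° = 25.95 × 111.2 = 2885 km.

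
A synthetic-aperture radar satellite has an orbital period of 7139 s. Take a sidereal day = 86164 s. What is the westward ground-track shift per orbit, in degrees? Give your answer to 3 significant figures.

During one orbit Earth rotates (7139.0 / 86164) × 360° = 29.83°.

29.8°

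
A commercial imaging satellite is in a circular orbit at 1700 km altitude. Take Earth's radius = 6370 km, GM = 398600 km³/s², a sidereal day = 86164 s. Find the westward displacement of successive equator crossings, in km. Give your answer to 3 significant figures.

Semi-major axis a = 6370 + 1700 = 8070 km. Period T = 2π√(a³/μ) = 2π√(8070³/398600) = 7214.8 s = 120.25 min.
During one orbit Earth rotates (7214.8 / 86164) × 360° = 30.14°.
At the equator that is 30.14° × (2π·6370/360) km/° = 30.14 × 111.2 = 3351 km.

3350 km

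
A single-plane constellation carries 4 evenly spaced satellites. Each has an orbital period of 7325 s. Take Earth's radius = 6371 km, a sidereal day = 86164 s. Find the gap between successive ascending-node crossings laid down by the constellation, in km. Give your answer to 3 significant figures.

851 km

Single-satellite node shift = (7325.0/86164) × 360° = 30.60°.
With 4 satellites evenly phased, successive equator crossings are 30.60/4 = 7.651° apart.
That is 7.651 × 111.2 = 851 km at the equator.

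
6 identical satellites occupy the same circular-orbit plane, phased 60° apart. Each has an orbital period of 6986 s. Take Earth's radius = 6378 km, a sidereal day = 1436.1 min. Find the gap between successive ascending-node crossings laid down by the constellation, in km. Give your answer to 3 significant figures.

542 km

Single-satellite node shift = (6986.0/86166) × 360° = 29.19°.
With 6 satellites evenly phased, successive equator crossings are 29.19/6 = 4.865° apart.
That is 4.865 × 111.3 = 542 km at the equator.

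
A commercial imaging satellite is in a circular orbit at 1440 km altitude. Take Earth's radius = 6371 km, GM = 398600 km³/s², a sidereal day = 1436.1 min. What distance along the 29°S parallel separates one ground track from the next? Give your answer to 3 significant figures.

2790 km

Semi-major axis a = 6371 + 1440 = 7811 km. Period T = 2π√(a³/μ) = 2π√(7811³/398600) = 6870.2 s = 114.50 min.
Node shift per orbit = (6870.2/86166) × 360° = 28.70°.
Equatorial spacing = 28.70 × 111.2 km/° = 3192 km.
At 29° latitude, spacing = 3192 × cos(29°) = 2792 km.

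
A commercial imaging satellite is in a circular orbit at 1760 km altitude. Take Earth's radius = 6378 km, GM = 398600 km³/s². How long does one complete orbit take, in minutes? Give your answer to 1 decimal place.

121.8 min

Semi-major axis a = 6378 + 1760 = 8138 km. Period T = 2π√(a³/μ) = 2π√(8138³/398600) = 7306.1 s = 121.77 min.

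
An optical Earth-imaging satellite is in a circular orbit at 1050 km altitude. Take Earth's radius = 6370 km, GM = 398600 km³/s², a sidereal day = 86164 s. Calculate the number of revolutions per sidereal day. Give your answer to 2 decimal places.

Semi-major axis a = 6370 + 1050 = 7420 km. Period T = 2π√(a³/μ) = 2π√(7420³/398600) = 6360.9 s = 106.01 min.
Orbits per sidereal day = 86164 / 6360.9 = 13.546.

13.55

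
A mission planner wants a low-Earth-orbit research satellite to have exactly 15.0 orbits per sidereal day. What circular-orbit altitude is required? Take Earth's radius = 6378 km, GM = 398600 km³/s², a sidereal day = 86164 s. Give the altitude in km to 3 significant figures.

554 km

Required period T = 86164 / 15.0 = 5744.3 s.
From T = 2π√(a³/μ): a = (μ T²/4π²)^(1/3) = (398600 × 5744.3² / 4π²)^(1/3) = 6932 km.
Altitude h = a − R = 6932 − 6378 = 554 km.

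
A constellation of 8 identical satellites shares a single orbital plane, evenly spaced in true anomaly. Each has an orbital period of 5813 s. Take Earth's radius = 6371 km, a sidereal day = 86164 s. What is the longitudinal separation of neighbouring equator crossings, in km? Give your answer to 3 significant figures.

338 km

Single-satellite node shift = (5813.0/86164) × 360° = 24.29°.
With 8 satellites evenly phased, successive equator crossings are 24.29/8 = 3.036° apart.
That is 3.036 × 111.2 = 338 km at the equator.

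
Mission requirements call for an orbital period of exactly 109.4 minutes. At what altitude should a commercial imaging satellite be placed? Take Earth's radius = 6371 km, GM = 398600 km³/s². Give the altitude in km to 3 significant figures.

1210 km

T = 109.4 min = 6564.0 s.
From T = 2π√(a³/μ): a = (μ T²/4π²)^(1/3) = (398600 × 6564.0² / 4π²)^(1/3) = 7577 km.
Altitude h = a − R = 7577 − 6371 = 1206 km.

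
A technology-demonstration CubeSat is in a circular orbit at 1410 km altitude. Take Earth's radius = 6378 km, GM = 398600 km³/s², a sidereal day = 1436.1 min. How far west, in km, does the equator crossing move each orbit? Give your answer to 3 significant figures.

Semi-major axis a = 6378 + 1410 = 7788 km. Period T = 2π√(a³/μ) = 2π√(7788³/398600) = 6839.9 s = 114.00 min.
During one orbit Earth rotates (6839.9 / 86166) × 360° = 28.58°.
At the equator that is 28.58° × (2π·6378/360) km/° = 28.58 × 111.3 = 3181 km.

3180 km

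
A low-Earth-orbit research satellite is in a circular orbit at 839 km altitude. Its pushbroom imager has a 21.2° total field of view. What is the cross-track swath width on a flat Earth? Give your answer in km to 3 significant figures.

Half-angle = 21.2°/2 = 10.6°.
Swath width ≈ 2h·tan(θ/2) = 2 × 839 × tan(10.6°) = 314.0 km.

314 km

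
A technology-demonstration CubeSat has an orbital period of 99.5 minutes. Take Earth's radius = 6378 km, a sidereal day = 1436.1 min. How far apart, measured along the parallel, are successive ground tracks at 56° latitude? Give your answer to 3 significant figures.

T = 99.5 min = 5970.0 s.
Node shift per orbit = (5970.0/86166) × 360° = 24.94°.
Equatorial spacing = 24.94 × 111.3 km/° = 2777 km.
At 56° latitude, spacing = 2777 × cos(56°) = 1553 km.

1550 km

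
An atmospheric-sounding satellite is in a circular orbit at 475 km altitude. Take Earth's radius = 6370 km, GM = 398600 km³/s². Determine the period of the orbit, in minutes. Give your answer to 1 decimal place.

Semi-major axis a = 6370 + 475 = 6845 km. Period T = 2π√(a³/μ) = 2π√(6845³/398600) = 5636.0 s = 93.93 min.

93.9 min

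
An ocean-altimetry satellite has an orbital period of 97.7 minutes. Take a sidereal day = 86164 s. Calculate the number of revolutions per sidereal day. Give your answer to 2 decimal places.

T = 97.7 min = 5862.0 s.
Orbits per sidereal day = 86164 / 5862.0 = 14.699.

14.70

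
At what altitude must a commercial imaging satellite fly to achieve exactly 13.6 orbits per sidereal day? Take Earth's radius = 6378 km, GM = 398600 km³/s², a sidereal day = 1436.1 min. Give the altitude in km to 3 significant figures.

1020 km

Required period T = 86166 / 13.6 = 6335.7 s.
From T = 2π√(a³/μ): a = (μ T²/4π²)^(1/3) = (398600 × 6335.7² / 4π²)^(1/3) = 7400 km.
Altitude h = a − R = 7400 − 6378 = 1022 km.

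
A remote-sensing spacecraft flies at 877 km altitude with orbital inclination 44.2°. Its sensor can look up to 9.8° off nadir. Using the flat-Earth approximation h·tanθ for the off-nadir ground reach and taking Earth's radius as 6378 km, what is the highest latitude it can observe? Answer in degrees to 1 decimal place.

For a prograde orbit the ground track reaches latitude ±i = ±44.2°.
Sensor half-swath on the ground ≈ 877·tan(9.8°) = 151 km = 1.36° of latitude.
Maximum observable latitude ≈ 44.2 + 1.36 = 45.6°.

45.6°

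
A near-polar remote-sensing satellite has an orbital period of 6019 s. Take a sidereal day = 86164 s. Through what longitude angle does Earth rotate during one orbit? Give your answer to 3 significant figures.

25.1°

During one orbit Earth rotates (6019.0 / 86164) × 360° = 25.15°.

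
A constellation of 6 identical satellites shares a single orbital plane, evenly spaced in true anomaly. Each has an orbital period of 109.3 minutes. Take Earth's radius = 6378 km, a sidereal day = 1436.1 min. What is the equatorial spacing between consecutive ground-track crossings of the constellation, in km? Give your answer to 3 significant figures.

508 km

T = 109.3 min = 6558.0 s.
Single-satellite node shift = (6558.0/86166) × 360° = 27.40°.
With 6 satellites evenly phased, successive equator crossings are 27.40/6 = 4.567° apart.
That is 4.567 × 111.3 = 508 km at the equator.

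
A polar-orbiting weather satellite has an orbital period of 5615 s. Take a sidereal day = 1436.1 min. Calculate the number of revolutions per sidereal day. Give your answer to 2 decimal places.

15.35

Orbits per sidereal day = 86166 / 5615.0 = 15.346.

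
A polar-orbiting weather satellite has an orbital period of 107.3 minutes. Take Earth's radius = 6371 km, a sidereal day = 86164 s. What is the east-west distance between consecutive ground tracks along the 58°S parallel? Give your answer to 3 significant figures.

T = 107.3 min = 6438.0 s.
Node shift per orbit = (6438.0/86164) × 360° = 26.90°.
Equatorial spacing = 26.90 × 111.2 km/° = 2991 km.
At 58° latitude, spacing = 2991 × cos(58°) = 1585 km.

1580 km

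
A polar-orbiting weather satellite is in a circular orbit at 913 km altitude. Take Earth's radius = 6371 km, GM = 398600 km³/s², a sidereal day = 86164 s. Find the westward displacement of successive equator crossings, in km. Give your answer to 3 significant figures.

2870 km

Semi-major axis a = 6371 + 913 = 7284 km. Period T = 2π√(a³/μ) = 2π√(7284³/398600) = 6186.8 s = 103.11 min.
During one orbit Earth rotates (6186.8 / 86164) × 360° = 25.85°.
At the equator that is 25.85° × (2π·6371/360) km/° = 25.85 × 111.2 = 2874 km.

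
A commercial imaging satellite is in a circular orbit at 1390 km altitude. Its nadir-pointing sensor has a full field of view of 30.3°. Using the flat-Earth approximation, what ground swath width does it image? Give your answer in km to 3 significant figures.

753 km

Half-angle = 30.3°/2 = 15.15°.
Swath width ≈ 2h·tan(θ/2) = 2 × 1390 × tan(15.15°) = 752.7 km.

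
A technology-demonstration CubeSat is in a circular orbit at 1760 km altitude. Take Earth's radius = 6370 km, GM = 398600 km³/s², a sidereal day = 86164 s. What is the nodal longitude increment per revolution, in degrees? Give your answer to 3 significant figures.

Semi-major axis a = 6370 + 1760 = 8130 km. Period T = 2π√(a³/μ) = 2π√(8130³/398600) = 7295.4 s = 121.59 min.
During one orbit Earth rotates (7295.4 / 86164) × 360° = 30.48°.

30.5°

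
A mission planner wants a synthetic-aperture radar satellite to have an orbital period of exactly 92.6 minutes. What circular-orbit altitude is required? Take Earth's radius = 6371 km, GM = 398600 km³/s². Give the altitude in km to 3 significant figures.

T = 92.6 min = 5556.0 s.
From T = 2π√(a³/μ): a = (μ T²/4π²)^(1/3) = (398600 × 5556.0² / 4π²)^(1/3) = 6780 km.
Altitude h = a − R = 6780 − 6371 = 409 km.

409 km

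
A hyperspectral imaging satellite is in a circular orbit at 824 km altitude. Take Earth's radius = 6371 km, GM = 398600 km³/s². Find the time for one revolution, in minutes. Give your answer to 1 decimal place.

Semi-major axis a = 6371 + 824 = 7195 km. Period T = 2π√(a³/μ) = 2π√(7195³/398600) = 6073.8 s = 101.23 min.

101.2 min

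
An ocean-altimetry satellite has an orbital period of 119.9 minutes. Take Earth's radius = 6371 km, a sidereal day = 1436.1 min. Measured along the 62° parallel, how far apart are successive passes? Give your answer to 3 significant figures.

T = 119.9 min = 7194.0 s.
Node shift per orbit = (7194.0/86166) × 360° = 30.06°.
Equatorial spacing = 30.06 × 111.2 km/° = 3342 km.
At 62° latitude, spacing = 3342 × cos(62°) = 1569 km.

1570 km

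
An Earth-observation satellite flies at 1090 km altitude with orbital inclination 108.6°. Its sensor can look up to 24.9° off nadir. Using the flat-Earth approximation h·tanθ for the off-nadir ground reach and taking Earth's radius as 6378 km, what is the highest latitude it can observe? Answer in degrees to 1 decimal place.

Retrograde orbit: the ground track reaches ±(180° − i) = ±(180 − 108.6) = ±71.4°.
Sensor half-swath on the ground ≈ 1090·tan(24.9°) = 506 km = 4.55° of latitude.
Maximum observable latitude ≈ 71.4 + 4.55 = 75.9°.

75.9°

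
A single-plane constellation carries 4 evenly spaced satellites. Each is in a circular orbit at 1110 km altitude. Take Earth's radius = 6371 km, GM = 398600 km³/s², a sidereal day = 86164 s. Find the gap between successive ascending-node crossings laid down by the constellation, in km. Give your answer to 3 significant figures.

Semi-major axis a = 6371 + 1110 = 7481 km. Period T = 2π√(a³/μ) = 2π√(7481³/398600) = 6439.5 s = 107.32 min.
Single-satellite node shift = (6439.5/86164) × 360° = 26.90°.
With 4 satellites evenly phased, successive equator crossings are 26.90/4 = 6.726° apart.
That is 6.726 × 111.2 = 748 km at the equator.

748 km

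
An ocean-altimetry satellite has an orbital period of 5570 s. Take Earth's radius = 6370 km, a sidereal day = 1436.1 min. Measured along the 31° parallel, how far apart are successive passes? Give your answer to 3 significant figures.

2220 km

Node shift per orbit = (5570.0/86166) × 360° = 23.27°.
Equatorial spacing = 23.27 × 111.2 km/° = 2587 km.
At 31° latitude, spacing = 2587 × cos(31°) = 2218 km.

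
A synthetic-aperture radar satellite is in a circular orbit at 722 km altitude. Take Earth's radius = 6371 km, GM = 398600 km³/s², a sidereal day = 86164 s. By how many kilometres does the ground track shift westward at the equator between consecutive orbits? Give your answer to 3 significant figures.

Semi-major axis a = 6371 + 722 = 7093 km. Period T = 2π√(a³/μ) = 2π√(7093³/398600) = 5945.1 s = 99.08 min.
During one orbit Earth rotates (5945.1 / 86164) × 360° = 24.84°.
At the equator that is 24.84° × (2π·6371/360) km/° = 24.84 × 111.2 = 2762 km.

2760 km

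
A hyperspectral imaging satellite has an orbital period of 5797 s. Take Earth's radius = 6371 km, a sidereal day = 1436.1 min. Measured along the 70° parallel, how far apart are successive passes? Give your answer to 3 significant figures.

Node shift per orbit = (5797.0/86166) × 360° = 24.22°.
Equatorial spacing = 24.22 × 111.2 km/° = 2693 km.
At 70° latitude, spacing = 2693 × cos(70°) = 921 km.

921 km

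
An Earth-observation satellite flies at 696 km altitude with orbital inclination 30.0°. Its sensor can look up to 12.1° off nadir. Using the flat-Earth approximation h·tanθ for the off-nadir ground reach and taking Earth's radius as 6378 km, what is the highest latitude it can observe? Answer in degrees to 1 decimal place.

For a prograde orbit the ground track reaches latitude ±i = ±30.0°.
Sensor half-swath on the ground ≈ 696·tan(12.1°) = 149 km = 1.34° of latitude.
Maximum observable latitude ≈ 30.0 + 1.34 = 31.3°.

31.3°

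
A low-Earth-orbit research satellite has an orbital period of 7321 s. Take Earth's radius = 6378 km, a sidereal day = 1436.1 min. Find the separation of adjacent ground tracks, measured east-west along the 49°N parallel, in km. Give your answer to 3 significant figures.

Node shift per orbit = (7321.0/86166) × 360° = 30.59°.
Equatorial spacing = 30.59 × 111.3 km/° = 3405 km.
At 49° latitude, spacing = 3405 × cos(49°) = 2234 km.

2230 km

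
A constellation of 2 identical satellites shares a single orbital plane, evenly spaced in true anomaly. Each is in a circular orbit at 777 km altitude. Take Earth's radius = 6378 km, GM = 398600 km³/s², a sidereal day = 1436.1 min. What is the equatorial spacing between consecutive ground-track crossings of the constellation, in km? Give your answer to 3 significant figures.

Semi-major axis a = 6378 + 777 = 7155 km. Period T = 2π√(a³/μ) = 2π√(7155³/398600) = 6023.2 s = 100.39 min.
Single-satellite node shift = (6023.2/86166) × 360° = 25.16°.
With 2 satellites evenly phased, successive equator crossings are 25.16/2 = 12.582° apart.
That is 12.582 × 111.3 = 1401 km at the equator.

1400 km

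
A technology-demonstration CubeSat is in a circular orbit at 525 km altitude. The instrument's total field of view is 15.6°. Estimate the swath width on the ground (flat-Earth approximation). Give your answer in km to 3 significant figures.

Half-angle = 15.6°/2 = 7.8°.
Swath width ≈ 2h·tan(θ/2) = 2 × 525 × tan(7.8°) = 143.8 km.

144 km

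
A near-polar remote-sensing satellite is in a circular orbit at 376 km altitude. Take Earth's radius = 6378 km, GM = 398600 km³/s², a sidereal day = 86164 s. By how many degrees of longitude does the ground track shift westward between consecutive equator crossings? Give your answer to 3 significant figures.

Semi-major axis a = 6378 + 376 = 6754 km. Period T = 2π√(a³/μ) = 2π√(6754³/398600) = 5524.0 s = 92.07 min.
During one orbit Earth rotates (5524.0 / 86164) × 360° = 23.08°.

23.1°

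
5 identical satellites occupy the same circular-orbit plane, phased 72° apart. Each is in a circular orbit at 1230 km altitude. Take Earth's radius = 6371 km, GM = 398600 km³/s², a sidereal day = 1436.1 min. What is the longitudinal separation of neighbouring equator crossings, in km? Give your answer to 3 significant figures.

613 km

Semi-major axis a = 6371 + 1230 = 7601 km. Period T = 2π√(a³/μ) = 2π√(7601³/398600) = 6595.0 s = 109.92 min.
Single-satellite node shift = (6595.0/86166) × 360° = 27.55°.
With 5 satellites evenly phased, successive equator crossings are 27.55/5 = 5.511° apart.
That is 5.511 × 111.2 = 613 km at the equator.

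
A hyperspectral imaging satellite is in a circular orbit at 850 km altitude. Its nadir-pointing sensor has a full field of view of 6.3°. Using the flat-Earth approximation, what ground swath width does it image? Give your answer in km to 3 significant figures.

93.6 km

Half-angle = 6.3°/2 = 3.15°.
Swath width ≈ 2h·tan(θ/2) = 2 × 850 × tan(3.15°) = 93.6 km.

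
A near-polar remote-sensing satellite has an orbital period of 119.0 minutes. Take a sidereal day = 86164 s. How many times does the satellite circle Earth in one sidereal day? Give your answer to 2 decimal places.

T = 119.0 min = 7140.0 s.
Orbits per sidereal day = 86164 / 7140.0 = 12.068.

12.07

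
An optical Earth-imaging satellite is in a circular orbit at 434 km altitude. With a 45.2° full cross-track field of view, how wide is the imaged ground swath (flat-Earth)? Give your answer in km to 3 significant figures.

Half-angle = 45.2°/2 = 22.6°.
Swath width ≈ 2h·tan(θ/2) = 2 × 434 × tan(22.6°) = 361.3 km.

361 km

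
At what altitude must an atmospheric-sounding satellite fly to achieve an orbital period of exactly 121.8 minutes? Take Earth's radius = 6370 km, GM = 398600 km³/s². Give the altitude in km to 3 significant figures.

T = 121.8 min = 7308.0 s.
From T = 2π√(a³/μ): a = (μ T²/4π²)^(1/3) = (398600 × 7308.0² / 4π²)^(1/3) = 8139 km.
Altitude h = a − R = 8139 − 6370 = 1769 km.

1770 km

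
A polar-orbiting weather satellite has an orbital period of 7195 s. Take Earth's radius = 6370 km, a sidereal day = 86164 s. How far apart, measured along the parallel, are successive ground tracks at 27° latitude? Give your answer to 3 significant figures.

2980 km

Node shift per orbit = (7195.0/86164) × 360° = 30.06°.
Equatorial spacing = 30.06 × 111.2 km/° = 3342 km.
At 27° latitude, spacing = 3342 × cos(27°) = 2978 km.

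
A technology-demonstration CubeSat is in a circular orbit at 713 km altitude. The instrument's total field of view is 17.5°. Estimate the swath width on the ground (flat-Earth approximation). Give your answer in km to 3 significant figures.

Half-angle = 17.5°/2 = 8.75°.
Swath width ≈ 2h·tan(θ/2) = 2 × 713 × tan(8.75°) = 219.5 km.

219 km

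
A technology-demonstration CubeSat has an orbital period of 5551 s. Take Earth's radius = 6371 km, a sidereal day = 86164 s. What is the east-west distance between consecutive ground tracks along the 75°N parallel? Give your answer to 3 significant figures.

Node shift per orbit = (5551.0/86164) × 360° = 23.19°.
Equatorial spacing = 23.19 × 111.2 km/° = 2579 km.
At 75° latitude, spacing = 2579 × cos(75°) = 667 km.

667 km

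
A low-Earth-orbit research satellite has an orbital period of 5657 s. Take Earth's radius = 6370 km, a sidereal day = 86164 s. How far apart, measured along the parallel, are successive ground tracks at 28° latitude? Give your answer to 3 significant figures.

2320 km

Node shift per orbit = (5657.0/86164) × 360° = 23.64°.
Equatorial spacing = 23.64 × 111.2 km/° = 2628 km.
At 28° latitude, spacing = 2628 × cos(28°) = 2320 km.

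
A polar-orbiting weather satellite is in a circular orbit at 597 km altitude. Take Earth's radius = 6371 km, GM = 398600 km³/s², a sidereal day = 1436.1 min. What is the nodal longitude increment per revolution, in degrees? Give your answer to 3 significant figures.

24.2°

Semi-major axis a = 6371 + 597 = 6968 km. Period T = 2π√(a³/μ) = 2π√(6968³/398600) = 5788.6 s = 96.48 min.
During one orbit Earth rotates (5788.6 / 86166) × 360° = 24.18°.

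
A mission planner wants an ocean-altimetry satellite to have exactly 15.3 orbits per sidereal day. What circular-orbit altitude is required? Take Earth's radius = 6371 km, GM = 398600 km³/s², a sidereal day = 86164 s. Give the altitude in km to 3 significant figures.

470 km

Required period T = 86164 / 15.3 = 5631.6 s.
From T = 2π√(a³/μ): a = (μ T²/4π²)^(1/3) = (398600 × 5631.6² / 4π²)^(1/3) = 6841 km.
Altitude h = a − R = 6841 − 6371 = 470 km.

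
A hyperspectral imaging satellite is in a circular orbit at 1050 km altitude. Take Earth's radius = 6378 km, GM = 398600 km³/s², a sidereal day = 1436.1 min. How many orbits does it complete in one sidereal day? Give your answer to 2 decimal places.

13.52

Semi-major axis a = 6378 + 1050 = 7428 km. Period T = 2π√(a³/μ) = 2π√(7428³/398600) = 6371.2 s = 106.19 min.
Orbits per sidereal day = 86166 / 6371.2 = 13.524.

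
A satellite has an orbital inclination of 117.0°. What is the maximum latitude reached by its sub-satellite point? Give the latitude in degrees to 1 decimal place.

Retrograde orbit: the ground track reaches ±(180° − i) = ±(180 − 117.0) = ±63.0°.

63.0°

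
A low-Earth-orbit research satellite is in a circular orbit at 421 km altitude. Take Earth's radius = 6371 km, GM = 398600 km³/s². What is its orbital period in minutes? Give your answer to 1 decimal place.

92.8 min

Semi-major axis a = 6371 + 421 = 6792 km. Period T = 2π√(a³/μ) = 2π√(6792³/398600) = 5570.7 s = 92.84 min.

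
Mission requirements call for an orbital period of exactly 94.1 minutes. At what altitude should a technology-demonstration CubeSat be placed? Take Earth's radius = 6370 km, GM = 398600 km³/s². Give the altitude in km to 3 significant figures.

T = 94.1 min = 5646.0 s.
From T = 2π√(a³/μ): a = (μ T²/4π²)^(1/3) = (398600 × 5646.0² / 4π²)^(1/3) = 6853 km.
Altitude h = a − R = 6853 − 6370 = 483 km.

483 km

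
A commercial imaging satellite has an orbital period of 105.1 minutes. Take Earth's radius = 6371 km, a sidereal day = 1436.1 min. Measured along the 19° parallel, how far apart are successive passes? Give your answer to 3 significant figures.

T = 105.1 min = 6306.0 s.
Node shift per orbit = (6306.0/86166) × 360° = 26.35°.
Equatorial spacing = 26.35 × 111.2 km/° = 2930 km.
At 19° latitude, spacing = 2930 × cos(19°) = 2770 km.

2770 km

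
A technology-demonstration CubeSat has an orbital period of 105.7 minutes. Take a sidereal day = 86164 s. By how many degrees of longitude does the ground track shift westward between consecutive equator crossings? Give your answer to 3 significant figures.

26.5°

T = 105.7 min = 6342.0 s.
During one orbit Earth rotates (6342.0 / 86164) × 360° = 26.50°.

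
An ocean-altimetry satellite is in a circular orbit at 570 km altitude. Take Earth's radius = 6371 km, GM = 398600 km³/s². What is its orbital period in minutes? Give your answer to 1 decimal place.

95.9 min

Semi-major axis a = 6371 + 570 = 6941 km. Period T = 2π√(a³/μ) = 2π√(6941³/398600) = 5755.0 s = 95.92 min.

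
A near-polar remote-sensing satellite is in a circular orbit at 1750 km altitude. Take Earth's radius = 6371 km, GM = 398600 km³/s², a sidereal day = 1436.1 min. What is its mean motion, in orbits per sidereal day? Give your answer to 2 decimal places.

11.83

Semi-major axis a = 6371 + 1750 = 8121 km. Period T = 2π√(a³/μ) = 2π√(8121³/398600) = 7283.3 s = 121.39 min.
Orbits per sidereal day = 86166 / 7283.3 = 11.831.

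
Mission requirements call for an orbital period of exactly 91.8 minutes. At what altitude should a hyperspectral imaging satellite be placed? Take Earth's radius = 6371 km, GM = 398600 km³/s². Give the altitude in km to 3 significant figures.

T = 91.8 min = 5508.0 s.
From T = 2π√(a³/μ): a = (μ T²/4π²)^(1/3) = (398600 × 5508.0² / 4π²)^(1/3) = 6741 km.
Altitude h = a − R = 6741 − 6371 = 370 km.

370 km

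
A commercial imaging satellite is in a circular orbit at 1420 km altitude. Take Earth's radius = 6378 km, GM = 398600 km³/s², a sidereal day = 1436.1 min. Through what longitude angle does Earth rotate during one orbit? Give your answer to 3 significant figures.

28.6°

Semi-major axis a = 6378 + 1420 = 7798 km. Period T = 2π√(a³/μ) = 2π√(7798³/398600) = 6853.1 s = 114.22 min.
During one orbit Earth rotates (6853.1 / 86166) × 360° = 28.63°.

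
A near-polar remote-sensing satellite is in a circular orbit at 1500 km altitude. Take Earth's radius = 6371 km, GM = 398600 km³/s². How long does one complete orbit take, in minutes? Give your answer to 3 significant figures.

Semi-major axis a = 6371 + 1500 = 7871 km. Period T = 2π√(a³/μ) = 2π√(7871³/398600) = 6949.5 s = 115.83 min.

116 min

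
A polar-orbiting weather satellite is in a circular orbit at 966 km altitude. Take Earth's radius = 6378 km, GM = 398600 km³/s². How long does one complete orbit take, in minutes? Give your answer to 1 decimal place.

104.4 min

Semi-major axis a = 6378 + 966 = 7344 km. Period T = 2π√(a³/μ) = 2π√(7344³/398600) = 6263.4 s = 104.39 min.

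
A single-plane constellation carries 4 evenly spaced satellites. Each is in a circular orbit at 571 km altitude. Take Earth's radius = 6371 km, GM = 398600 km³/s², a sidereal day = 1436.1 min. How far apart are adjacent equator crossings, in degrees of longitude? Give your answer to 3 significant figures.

6.01°

Semi-major axis a = 6371 + 571 = 6942 km. Period T = 2π√(a³/μ) = 2π√(6942³/398600) = 5756.2 s = 95.94 min.
Single-satellite node shift = (5756.2/86166) × 360° = 24.05°.
With 4 satellites evenly phased, successive equator crossings are 24.05/4 = 6.012° apart.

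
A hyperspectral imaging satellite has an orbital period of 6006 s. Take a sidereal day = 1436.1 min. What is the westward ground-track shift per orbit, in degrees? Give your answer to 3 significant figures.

25.1°

During one orbit Earth rotates (6006.0 / 86166) × 360° = 25.09°.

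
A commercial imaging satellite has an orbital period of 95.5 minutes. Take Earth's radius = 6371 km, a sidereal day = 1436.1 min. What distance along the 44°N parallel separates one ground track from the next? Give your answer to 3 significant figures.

T = 95.5 min = 5730.0 s.
Node shift per orbit = (5730.0/86166) × 360° = 23.94°.
Equatorial spacing = 23.94 × 111.2 km/° = 2662 km.
At 44° latitude, spacing = 2662 × cos(44°) = 1915 km.

1910 km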